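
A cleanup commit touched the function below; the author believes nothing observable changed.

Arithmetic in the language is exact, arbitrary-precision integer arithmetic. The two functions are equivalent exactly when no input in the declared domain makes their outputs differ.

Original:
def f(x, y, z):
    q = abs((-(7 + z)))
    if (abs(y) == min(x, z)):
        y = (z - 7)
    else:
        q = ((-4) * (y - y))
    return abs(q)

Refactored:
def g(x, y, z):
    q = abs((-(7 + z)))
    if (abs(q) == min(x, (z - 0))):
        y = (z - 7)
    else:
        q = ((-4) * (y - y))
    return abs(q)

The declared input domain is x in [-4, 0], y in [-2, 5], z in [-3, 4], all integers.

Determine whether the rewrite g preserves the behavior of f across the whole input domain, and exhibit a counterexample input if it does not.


At x=0, y=0, z=0: f gives 7, g gives 0.
verdict: not equivalent; witness: x=0, y=0, z=0


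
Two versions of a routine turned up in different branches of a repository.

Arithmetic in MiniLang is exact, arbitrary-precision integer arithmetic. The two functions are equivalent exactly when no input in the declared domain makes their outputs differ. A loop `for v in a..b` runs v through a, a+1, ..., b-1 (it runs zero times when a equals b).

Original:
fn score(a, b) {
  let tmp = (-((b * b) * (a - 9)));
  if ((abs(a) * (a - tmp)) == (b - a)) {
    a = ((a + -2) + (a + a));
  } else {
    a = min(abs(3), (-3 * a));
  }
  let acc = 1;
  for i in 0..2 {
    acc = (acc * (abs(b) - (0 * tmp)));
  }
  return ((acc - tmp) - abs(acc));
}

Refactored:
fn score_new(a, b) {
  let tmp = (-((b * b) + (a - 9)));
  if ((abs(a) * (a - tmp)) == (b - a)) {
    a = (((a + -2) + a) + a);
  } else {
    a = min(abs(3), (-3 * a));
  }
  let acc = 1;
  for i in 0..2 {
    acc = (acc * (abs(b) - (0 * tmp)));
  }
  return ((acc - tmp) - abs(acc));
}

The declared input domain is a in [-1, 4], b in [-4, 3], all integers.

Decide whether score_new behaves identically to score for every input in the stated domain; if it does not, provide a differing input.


Try a=-1, b=-4.
score: tmp becomes 160; next ((abs(a) * (a - tmp)) == (b - a)) evaluates to false; next a becomes 3; next acc becomes 1; next at i=0:; next acc becomes 4; next at i=1:; next acc becomes 16; next final value -160
score_new: tmp becomes -6; next ((abs(a) * (a - tmp)) == (b - a)) evaluates to false; next a becomes 3; next acc becomes 1; next at i=0:; next acc becomes 4; next at i=1:; next acc becomes 16; next final value 6
-160 against 6: the behavior changed.
verdict: not equivalent; witness: a=-1, b=-4


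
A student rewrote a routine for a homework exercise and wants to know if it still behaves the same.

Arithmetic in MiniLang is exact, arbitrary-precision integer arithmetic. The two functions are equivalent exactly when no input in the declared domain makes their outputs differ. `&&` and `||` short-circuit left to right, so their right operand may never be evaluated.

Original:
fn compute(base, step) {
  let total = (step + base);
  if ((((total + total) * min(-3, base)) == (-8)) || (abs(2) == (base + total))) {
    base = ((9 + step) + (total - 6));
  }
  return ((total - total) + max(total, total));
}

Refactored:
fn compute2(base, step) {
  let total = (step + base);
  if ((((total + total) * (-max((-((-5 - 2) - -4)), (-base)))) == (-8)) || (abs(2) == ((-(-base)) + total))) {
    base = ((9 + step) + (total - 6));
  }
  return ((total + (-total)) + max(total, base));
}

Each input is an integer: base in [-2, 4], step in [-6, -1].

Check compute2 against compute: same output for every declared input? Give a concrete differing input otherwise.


Consider the input base=-2, step=-6.
compute: total=-8, then ((((total + total) * min(-3, base)) == (-8)) || (abs(2) == (base + total))) is false, then returns -8
compute2: total=-8, then ((((total + total) * (-max((-((-5 - 2) - -4)), (-base)))) == (-8)) || (abs(2) == ((-(-base)) + total))) is false, then returns -2
-8 vs -2 — the two versions disagree here.
verdict: not equivalent; witness: base=-2, step=-6


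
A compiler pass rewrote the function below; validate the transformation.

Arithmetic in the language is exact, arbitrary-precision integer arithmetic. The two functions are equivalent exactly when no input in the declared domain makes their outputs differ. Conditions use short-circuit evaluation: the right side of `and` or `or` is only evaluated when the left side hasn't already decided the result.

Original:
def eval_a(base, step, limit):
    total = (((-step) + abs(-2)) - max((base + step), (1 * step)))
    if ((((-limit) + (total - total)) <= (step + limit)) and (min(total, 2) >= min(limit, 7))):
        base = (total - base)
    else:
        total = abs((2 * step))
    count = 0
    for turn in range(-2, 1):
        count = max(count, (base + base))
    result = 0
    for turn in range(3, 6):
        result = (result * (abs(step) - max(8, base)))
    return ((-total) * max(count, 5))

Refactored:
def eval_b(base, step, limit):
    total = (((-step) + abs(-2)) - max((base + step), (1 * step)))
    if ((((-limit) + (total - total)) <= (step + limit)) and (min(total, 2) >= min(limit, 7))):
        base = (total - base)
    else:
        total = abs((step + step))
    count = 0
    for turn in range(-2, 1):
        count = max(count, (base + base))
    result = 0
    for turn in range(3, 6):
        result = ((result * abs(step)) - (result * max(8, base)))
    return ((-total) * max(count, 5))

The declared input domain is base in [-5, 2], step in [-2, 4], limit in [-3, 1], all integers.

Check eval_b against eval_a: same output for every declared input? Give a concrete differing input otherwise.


Comparing the listings, the differences include: constant usage differs; and arithmetic usage differs.
As a probe, take base=0, step=1, limit=-2: eval_a runs total=0, then ((((-limit) + (total - total)) <= (step + limit)) and (min(total, 2) >= min(limit, 7))) is false, then total=2, then count=0, then (turn=-2), then count=0, then (turn=-1), then count=0, then (turn=0), then count=0, then result=0, then (turn=3), then result=0, then (turn=4), then result=0, then (turn=5), then result=0, then returns -10; eval_b runs total=0, then ((((-limit) + (total - total)) <= (step + limit)) and (min(total, 2) >= min(limit, 7))) is false, then total=2, then count=0, then (turn=-2), then count=0, then (turn=-1), then count=0, then (turn=0), then count=0, then result=0, then (turn=3), then result=0, then (turn=4), then result=0, then (turn=5), then result=0, then returns -10; both end at -10.
Checked all 280 inputs in the declared domain: the outputs agree on every one.
verdict: equivalent


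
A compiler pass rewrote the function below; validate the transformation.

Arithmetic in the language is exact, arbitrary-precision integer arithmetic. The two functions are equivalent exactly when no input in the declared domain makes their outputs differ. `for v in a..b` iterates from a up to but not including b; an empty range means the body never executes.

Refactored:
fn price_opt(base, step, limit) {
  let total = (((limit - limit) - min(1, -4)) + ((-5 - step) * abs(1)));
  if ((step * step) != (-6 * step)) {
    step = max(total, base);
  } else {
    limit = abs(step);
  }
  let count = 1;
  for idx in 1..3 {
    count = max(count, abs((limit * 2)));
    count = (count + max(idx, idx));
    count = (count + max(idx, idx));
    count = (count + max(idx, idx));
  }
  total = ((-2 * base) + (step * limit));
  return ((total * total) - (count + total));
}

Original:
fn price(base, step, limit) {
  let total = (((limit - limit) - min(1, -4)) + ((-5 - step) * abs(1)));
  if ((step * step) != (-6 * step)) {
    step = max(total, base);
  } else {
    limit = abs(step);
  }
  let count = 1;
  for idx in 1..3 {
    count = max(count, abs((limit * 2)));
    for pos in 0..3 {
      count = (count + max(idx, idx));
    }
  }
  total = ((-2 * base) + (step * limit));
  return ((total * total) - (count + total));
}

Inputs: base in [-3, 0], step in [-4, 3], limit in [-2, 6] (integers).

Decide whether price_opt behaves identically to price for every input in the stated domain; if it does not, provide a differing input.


This is a faithful refactor — arithmetic usage differs, and min/max/abs usage differs, and statement counts differ, and loop structure differs, and local variable names differ, but the computed results match everywhere.
Spot check at base=0, step=-3, limit=0 — price: total := 2 | ((step * step) != (-6 * step)): true | step := 2 | count := 1 | iter idx=1: | count := 1 | iter pos=0: | count := 2 | iter pos=1: | count := 3 | iter pos=2: | count := 4 | iter idx=2: | count := 4 | iter pos=0: | count := 6 | iter pos=1: | count := 8 | iter pos=2: | count := 10 | total := 0 | result -10. price_opt: total := 2 | ((step * step) != (-6 * step)): true | step := 2 | count := 1 | iter idx=1: | count := 1 | count := 2 | count := 3 | count := 4 | iter idx=2: | count := 4 | count := 6 | count := 8 | count := 10 | total := 0 | result -10. Both give -10.
An exhaustive pass over the 288 declared inputs shows identical outputs.
verdict: equivalent


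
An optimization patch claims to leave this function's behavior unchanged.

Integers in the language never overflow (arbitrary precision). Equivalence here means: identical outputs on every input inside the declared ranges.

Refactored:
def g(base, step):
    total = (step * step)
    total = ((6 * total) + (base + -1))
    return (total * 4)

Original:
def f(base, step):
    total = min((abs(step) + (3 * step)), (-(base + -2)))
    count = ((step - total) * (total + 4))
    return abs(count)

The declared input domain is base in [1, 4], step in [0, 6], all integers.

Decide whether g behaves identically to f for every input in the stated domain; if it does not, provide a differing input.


The rewrite breaks on base=1, step=1, where the results are 0 and 24.
f: total = 1; count = 0; return 0
g: total = 1; total = 6; return 24
verdict: not equivalent; witness: base=1, step=1


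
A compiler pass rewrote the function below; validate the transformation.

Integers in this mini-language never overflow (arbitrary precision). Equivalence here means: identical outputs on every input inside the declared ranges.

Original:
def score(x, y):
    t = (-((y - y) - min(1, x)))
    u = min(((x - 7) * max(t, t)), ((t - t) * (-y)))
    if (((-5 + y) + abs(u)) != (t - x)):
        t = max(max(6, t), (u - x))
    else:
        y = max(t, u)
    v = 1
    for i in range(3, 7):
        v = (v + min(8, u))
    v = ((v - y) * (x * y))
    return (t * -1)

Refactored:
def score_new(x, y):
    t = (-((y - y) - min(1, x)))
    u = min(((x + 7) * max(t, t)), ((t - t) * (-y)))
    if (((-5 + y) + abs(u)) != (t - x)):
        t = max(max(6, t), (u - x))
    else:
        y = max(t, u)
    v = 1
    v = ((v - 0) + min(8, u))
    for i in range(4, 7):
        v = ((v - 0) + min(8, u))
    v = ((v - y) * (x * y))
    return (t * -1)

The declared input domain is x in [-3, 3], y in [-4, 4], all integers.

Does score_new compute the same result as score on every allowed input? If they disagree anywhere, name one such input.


Not equivalent: x=-1, y=-1 separates them (-6 vs 1).
score: t=-1, then u=0, then (((-5 + y) + abs(u)) != (t - x)) is true, then t=6, then v=1, then (i=3), then v=1, then (i=4), then v=1, then (i=5), then v=1, then (i=6), then v=1, then v=2, then returns -6
score_new: t=-1, then u=-6, then (((-5 + y) + abs(u)) != (t - x)) is false, then y=-1, then v=1, then v=-5, then (i=4), then v=-11, then (i=5), then v=-17, then (i=6), then v=-23, then v=-22, then returns 1
verdict: not equivalent; witness: x=-1, y=-1


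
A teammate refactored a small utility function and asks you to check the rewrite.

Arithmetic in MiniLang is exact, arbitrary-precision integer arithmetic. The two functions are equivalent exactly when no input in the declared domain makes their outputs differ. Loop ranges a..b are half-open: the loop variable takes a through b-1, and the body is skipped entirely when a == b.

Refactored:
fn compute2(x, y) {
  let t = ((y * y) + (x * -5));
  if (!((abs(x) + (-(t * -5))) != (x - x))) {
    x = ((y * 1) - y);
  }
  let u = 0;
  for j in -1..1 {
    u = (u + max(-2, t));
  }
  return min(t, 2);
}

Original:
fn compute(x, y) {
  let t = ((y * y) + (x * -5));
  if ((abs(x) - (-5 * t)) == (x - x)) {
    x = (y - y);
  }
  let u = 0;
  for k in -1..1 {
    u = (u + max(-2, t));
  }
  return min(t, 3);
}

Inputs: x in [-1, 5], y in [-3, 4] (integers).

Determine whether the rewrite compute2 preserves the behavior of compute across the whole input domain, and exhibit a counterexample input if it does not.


Consider the input x=-1, y=-3.
compute: t becomes 14; next ((abs(x) - (-5 * t)) == (x - x)) evaluates to false; next u becomes 0; next at k=-1:; next u becomes 14; next at k=0:; next u becomes 28; next final value 3
compute2: t becomes 14; next (!((abs(x) + (-(t * -5))) != (x - x))) evaluates to false; next u becomes 0; next at j=-1:; next u becomes 14; next at j=0:; next u becomes 28; next final value 2
3 vs 2 — the two versions disagree here.
verdict: not equivalent; witness: x=-1, y=-3


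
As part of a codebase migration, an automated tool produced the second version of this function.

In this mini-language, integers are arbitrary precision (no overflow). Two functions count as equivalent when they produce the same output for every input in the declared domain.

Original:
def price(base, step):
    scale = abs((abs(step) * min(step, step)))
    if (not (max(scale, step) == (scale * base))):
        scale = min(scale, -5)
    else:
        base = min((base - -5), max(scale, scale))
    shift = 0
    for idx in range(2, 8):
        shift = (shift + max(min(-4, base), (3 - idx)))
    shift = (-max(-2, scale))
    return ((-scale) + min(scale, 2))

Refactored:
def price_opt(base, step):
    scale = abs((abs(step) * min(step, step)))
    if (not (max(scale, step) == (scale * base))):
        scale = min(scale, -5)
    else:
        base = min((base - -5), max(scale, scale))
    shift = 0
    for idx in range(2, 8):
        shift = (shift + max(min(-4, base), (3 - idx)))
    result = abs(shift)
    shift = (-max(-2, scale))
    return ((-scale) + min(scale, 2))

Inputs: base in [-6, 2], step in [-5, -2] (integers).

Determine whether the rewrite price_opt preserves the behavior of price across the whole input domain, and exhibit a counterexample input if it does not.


Equivalent — the differences include min/max/abs usage differs; and local variable names differ; and statement counts differ, yet no declared input distinguishes the two.
As a probe, take base=2, step=-4: price runs scale becomes 16; next (not (max(scale, step) == (scale * base))) evaluates to true; next scale becomes -5; next shift becomes 0; next at idx=2:; next shift becomes 1; next at idx=3:; next shift becomes 1; next at idx=4:; next shift becomes 0; next at idx=5:; next shift becomes -2; next at idx=6:; next shift becomes -5; next at idx=7:; next shift becomes -9; next shift becomes 2; next final value 0; price_opt runs scale becomes 16; next (not (max(scale, step) == (scale * base))) evaluates to true; next scale becomes -5; next shift becomes 0; next at idx=2:; next shift becomes 1; next at idx=3:; next shift becomes 1; next at idx=4:; next shift becomes 0; next at idx=5:; next shift becomes -2; next at idx=6:; next shift becomes -5; next at idx=7:; next shift becomes -9; next result becomes 9; next shift becomes 2; next final value 0; both end at 0.
Across all 36 domain points the two functions coincide.
verdict: equivalent


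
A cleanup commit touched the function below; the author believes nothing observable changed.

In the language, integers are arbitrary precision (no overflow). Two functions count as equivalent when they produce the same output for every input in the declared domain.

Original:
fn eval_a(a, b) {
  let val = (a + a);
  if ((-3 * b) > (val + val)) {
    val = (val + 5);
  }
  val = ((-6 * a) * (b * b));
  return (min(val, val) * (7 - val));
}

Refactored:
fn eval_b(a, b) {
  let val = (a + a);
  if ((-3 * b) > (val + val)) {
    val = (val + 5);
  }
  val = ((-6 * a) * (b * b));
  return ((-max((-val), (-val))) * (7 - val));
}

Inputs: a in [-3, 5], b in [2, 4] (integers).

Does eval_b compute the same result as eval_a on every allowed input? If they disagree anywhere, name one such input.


Although min/max/abs usage differs, 27/27 inputs agree.
verdict: equivalent


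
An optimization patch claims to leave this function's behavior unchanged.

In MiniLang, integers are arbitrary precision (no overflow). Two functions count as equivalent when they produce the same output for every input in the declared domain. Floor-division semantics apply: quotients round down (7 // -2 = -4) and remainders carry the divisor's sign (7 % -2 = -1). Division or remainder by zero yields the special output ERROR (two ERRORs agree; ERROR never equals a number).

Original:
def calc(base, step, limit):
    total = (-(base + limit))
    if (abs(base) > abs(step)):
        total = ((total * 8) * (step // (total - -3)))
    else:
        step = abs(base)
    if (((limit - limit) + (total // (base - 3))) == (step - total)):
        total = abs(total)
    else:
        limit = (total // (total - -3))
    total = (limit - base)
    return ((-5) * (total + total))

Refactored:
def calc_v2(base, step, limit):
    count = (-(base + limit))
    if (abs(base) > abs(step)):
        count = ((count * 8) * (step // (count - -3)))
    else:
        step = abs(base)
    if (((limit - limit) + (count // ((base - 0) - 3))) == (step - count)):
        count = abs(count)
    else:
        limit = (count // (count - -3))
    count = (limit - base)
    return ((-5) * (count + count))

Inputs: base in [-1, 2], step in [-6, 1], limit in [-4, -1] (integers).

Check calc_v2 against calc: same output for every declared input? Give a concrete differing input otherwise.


Reading the diff, among the changes: local variable names differ; also constant usage differs; also arithmetic usage differs.
Spot check at base=0, step=-4, limit=-1 — calc: total becomes 1; next (abs(base) > abs(step)) evaluates to false; next step becomes 0; next (((limit - limit) + (total // (base - 3))) == (step - total)) evaluates to true; next total becomes 1; next total becomes -1; next final value 10. calc_v2: count becomes 1; next (abs(base) > abs(step)) evaluates to false; next step becomes 0; next (((limit - limit) + (count // ((base - 0) - 3))) == (step - count)) evaluates to true; next count becomes 1; next count becomes -1; next final value 10. Both give 10.
An exhaustive pass over the 128 declared inputs shows identical outputs.
verdict: equivalent


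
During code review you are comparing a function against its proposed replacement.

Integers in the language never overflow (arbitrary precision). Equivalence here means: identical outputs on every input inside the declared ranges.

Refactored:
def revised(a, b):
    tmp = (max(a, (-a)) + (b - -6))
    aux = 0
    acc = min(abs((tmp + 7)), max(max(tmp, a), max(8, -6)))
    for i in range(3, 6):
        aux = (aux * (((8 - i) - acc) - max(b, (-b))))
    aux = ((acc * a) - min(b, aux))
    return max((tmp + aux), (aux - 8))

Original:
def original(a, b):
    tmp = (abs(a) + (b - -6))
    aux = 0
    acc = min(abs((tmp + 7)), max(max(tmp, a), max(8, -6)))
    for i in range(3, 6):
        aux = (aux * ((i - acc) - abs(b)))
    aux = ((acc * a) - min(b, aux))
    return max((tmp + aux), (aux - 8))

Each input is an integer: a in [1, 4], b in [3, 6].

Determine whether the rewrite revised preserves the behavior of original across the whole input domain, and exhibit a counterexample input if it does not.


The two versions differ — the changes include arithmetic usage differs, plus constant usage differs, plus min/max/abs usage differs.
Tracing a=2, b=3: original: tmp=11, then aux=0, then acc=11, then (i=3), then aux=0, then (i=4), then aux=0, then (i=5), then aux=0, then aux=22, then returns 33 | revised: tmp=11, then aux=0, then acc=11, then (i=3), then aux=0, then (i=4), then aux=0, then (i=5), then aux=0, then aux=22, then returns 33 — matching result 33.
Every one of the 16 inputs gives matching results.
verdict: equivalent


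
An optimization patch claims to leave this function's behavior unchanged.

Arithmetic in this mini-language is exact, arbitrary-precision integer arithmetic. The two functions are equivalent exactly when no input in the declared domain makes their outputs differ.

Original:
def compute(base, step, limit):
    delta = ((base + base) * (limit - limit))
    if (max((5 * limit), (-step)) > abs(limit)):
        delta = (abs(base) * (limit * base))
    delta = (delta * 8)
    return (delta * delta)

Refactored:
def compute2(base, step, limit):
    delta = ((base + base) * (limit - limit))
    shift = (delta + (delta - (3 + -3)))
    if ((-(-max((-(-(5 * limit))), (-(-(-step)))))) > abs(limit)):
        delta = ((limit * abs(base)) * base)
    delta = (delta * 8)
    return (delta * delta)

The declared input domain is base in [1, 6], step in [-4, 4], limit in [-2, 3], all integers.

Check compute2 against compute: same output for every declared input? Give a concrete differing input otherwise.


Reading the diff, among the changes: constant usage differs, and statement counts differ, and arithmetic usage differs, and local variable names differ.
Spot check at base=2, step=3, limit=-2 — compute: delta := 0 | (max((5 * limit), (-step)) > abs(limit)): false | delta := 0 | result 0. compute2: delta := 0 | shift := 0 | ((-(-max((-(-(5 * limit))), (-(-(-step)))))) > abs(limit)): false | delta := 0 | result 0. Both give 0.
Checked all 324 inputs in the declared domain: the outputs agree on every one.
verdict: equivalent


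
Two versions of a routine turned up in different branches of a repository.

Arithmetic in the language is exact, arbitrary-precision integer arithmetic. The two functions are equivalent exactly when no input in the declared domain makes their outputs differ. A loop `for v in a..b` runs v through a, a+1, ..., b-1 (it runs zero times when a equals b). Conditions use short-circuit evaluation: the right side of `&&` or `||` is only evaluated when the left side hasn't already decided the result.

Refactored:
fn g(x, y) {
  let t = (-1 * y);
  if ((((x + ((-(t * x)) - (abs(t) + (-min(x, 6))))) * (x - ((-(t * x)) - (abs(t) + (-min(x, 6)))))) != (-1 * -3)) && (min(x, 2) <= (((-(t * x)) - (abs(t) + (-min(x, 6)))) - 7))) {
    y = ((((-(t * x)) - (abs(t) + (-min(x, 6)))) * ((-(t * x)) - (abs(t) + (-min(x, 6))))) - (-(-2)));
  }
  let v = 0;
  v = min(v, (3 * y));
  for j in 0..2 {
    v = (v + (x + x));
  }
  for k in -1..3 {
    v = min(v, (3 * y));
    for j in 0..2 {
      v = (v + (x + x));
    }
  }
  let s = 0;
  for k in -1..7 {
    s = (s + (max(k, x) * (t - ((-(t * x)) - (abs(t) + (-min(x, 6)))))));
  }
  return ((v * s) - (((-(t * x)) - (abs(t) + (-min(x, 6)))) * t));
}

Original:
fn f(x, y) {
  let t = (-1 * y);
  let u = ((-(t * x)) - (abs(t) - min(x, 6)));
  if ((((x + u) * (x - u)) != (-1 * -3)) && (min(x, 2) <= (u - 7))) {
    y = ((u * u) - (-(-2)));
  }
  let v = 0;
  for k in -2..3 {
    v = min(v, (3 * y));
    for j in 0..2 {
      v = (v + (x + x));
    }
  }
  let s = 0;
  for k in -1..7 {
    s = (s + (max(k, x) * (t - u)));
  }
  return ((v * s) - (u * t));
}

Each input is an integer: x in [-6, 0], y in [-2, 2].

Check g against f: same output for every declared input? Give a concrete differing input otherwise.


Comparing the listings, the differences include: arithmetic usage differs; constant usage differs; statement counts differ; local variable names differ; min/max/abs usage differs; loop structure differs.
As a probe, take x=-2, y=2: f runs t = -2; u = -8; ((((x + u) * (x - u)) != (-1 * -3)) && (min(x, 2) <= (u - 7))) -> false; v = 0; [k=-2]; v = 0; [j=0]; v = -4; [j=1]; v = -8; [k=-1]; v = -8; [j=0]; v = -12; [j=1]; v = -16; [k=0]; v = -16; [j=0]; v = -20; [j=1]; v = -24; [k=1]; v = -24; [j=0]; v = -28; [j=1]; v = -32; [k=2]; v = -32; [j=0]; v = -36; [j=1]; v = -40; s = 0; [k=-1]; s = -6; [k=0]; s = -6; [k=1]; s = 0; [k=2]; s = 12; [k=3]; s = 30; [k=4]; s = 54; [k=5]; s = 84; [k=6]; s = 120; return -4816; g runs t = -2; ((((x + ((-(t * x)) - (abs(t) + (-min(x, 6))))) * (x - ((-(t * x)) - (abs(t) + (-min(x, 6)))))) != (-1 * -3)) && (min(x, 2) <= (((-(t * x)) - (abs(t) + (-min(x, 6)))) - 7))) -> false; v = 0; v = 0; [j=0]; v = -4; [j=1]; v = -8; [k=-1]; v = -8; [j=0]; v = -12; [j=1]; v = -16; [k=0]; v = -16; [j=0]; v = -20; [j=1]; v = -24; [k=1]; v = -24; [j=0]; v = -28; [j=1]; v = -32; [k=2]; v = -32; [j=0]; v = -36; [j=1]; v = -40; s = 0; [k=-1]; s = -6; [k=0]; s = -6; [k=1]; s = 0; [k=2]; s = 12; [k=3]; s = 30; [k=4]; s = 54; [k=5]; s = 84; [k=6]; s = 120; return -4816; both end at -4816.
Every one of the 35 inputs gives matching results.
verdict: equivalent


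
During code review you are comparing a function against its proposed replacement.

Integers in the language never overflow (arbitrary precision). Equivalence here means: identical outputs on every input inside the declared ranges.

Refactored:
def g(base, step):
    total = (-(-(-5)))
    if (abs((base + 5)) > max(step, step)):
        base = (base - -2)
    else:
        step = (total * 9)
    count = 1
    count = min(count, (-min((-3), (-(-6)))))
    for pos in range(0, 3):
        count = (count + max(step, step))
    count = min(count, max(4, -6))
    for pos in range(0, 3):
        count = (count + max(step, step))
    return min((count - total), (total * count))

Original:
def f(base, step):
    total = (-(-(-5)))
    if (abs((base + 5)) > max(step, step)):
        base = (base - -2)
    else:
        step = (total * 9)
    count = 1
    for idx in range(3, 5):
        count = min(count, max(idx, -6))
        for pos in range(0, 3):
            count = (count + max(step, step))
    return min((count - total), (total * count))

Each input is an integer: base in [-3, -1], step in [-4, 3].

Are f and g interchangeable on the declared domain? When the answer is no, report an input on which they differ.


Differences: min/max/abs usage differs; also constant usage differs; also local variable names differ; also loop structure differs; also statement counts differ; also arithmetic usage differs — yet all 24 inputs agree.
verdict: equivalent


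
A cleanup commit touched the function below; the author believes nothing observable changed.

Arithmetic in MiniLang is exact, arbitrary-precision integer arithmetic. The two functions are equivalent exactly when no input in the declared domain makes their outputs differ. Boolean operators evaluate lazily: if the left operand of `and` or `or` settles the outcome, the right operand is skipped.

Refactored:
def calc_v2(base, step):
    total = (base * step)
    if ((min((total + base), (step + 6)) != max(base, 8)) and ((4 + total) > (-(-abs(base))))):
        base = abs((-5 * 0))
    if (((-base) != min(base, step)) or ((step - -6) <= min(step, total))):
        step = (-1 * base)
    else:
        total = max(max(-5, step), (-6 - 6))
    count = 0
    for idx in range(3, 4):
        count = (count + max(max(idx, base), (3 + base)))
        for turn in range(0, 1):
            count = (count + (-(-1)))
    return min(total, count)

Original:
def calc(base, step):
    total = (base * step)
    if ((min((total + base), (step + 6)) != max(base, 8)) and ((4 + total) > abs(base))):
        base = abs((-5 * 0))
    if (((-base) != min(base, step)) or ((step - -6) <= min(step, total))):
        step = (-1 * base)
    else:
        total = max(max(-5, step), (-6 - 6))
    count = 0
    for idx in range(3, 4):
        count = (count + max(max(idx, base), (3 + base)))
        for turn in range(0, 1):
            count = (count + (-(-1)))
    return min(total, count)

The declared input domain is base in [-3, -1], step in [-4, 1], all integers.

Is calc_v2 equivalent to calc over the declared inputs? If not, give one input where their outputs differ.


Comparing the listings, the differences include: same computation, different form.
Tracing base=-1, step=-3: calc: total = 3; ((min((total + base), (step + 6)) != max(base, 8)) and ((4 + total) > abs(base))) -> true; base = 0; (((-base) != min(base, step)) or ((step - -6) <= min(step, total))) -> true; step = 0; count = 0; [idx=3]; count = 3; [turn=0]; count = 4; return 3 | calc_v2: total = 3; ((min((total + base), (step + 6)) != max(base, 8)) and ((4 + total) > (-(-abs(base))))) -> true; base = 0; (((-base) != min(base, step)) or ((step - -6) <= min(step, total))) -> true; step = 0; count = 0; [idx=3]; count = 3; [turn=0]; count = 4; return 3 — matching result 3.
Sweeping the whole domain (18 inputs) finds no disagreement.
verdict: equivalent


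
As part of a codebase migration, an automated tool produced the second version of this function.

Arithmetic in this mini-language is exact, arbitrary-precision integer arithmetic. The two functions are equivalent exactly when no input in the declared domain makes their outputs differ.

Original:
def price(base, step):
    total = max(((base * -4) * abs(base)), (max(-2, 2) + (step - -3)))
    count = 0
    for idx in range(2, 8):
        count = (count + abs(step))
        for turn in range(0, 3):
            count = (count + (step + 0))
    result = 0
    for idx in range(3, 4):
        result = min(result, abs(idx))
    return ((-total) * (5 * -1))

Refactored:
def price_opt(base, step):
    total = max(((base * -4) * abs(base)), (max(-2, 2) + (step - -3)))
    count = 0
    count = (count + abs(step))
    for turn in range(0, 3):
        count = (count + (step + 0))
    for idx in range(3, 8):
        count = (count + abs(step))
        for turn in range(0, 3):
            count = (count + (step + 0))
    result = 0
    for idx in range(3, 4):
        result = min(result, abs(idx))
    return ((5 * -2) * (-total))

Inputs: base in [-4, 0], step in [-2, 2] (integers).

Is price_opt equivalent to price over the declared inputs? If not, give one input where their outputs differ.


Not equivalent: base=-4, step=-2 separates them (320 vs 640).
price: total = 64; count = 0; [idx=2]; count = 2; [turn=0]; count = 0; [turn=1]; count = -2; [turn=2]; count = -4; [idx=3]; count = -2; [turn=0]; count = -4; [turn=1]; count = -6; [turn=2]; count = -8; [idx=4]; count = -6; [turn=0]; count = -8; [turn=1]; count = -10; [turn=2]; count = -12; [idx=5]; count = -10; [turn=0]; count = -12; [turn=1]; count = -14; [turn=2]; count = -16; [idx=6]; count = -14; [turn=0]; count = -16; [turn=1]; count = -18; [turn=2]; count = -20; [idx=7]; count = -18; [turn=0]; count = -20; [turn=1]; count = -22; [turn=2]; count = -24; result = 0; [idx=3]; result = 0; return 320
price_opt: total = 64; count = 0; count = 2; [turn=0]; count = 0; [turn=1]; count = -2; [turn=2]; count = -4; [idx=3]; count = -2; [turn=0]; count = -4; [turn=1]; count = -6; [turn=2]; count = -8; [idx=4]; count = -6; [turn=0]; count = -8; [turn=1]; count = -10; [turn=2]; count = -12; [idx=5]; count = -10; [turn=0]; count = -12; [turn=1]; count = -14; [turn=2]; count = -16; [idx=6]; count = -14; [turn=0]; count = -16; [turn=1]; count = -18; [turn=2]; count = -20; [idx=7]; count = -18; [turn=0]; count = -20; [turn=1]; count = -22; [turn=2]; count = -24; result = 0; [idx=3]; result = 0; return 640
verdict: not equivalent; witness: base=-4, step=-2


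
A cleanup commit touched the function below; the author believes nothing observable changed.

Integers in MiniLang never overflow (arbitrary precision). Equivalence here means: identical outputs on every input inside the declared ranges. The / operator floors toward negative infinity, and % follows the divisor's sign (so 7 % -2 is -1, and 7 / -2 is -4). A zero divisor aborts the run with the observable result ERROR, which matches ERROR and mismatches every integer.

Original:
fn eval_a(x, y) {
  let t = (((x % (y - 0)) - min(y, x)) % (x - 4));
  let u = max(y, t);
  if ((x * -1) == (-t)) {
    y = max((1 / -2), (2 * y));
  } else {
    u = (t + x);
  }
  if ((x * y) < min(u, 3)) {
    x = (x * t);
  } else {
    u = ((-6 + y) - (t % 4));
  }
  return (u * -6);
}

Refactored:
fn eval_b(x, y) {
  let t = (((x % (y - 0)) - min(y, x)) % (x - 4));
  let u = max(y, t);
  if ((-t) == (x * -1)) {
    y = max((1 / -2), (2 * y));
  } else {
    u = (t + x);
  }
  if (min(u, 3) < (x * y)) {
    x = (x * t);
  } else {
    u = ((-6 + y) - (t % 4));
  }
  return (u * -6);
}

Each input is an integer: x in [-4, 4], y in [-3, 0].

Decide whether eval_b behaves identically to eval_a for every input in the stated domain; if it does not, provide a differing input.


Run the pair on x=-4, y=-3.
eval_a: t becomes -5; next u becomes -3; next ((x * -1) == (-t)) evaluates to false; next u becomes -9; next ((x * y) < min(u, 3)) evaluates to false; next u becomes -12; next final value 72
eval_b: t becomes -5; next u becomes -3; next ((-t) == (x * -1)) evaluates to false; next u becomes -9; next (min(u, 3) < (x * y)) evaluates to true; next x becomes 20; next final value 54
72 vs 54 — the two versions disagree here.
verdict: not equivalent; witness: x=-4, y=-3


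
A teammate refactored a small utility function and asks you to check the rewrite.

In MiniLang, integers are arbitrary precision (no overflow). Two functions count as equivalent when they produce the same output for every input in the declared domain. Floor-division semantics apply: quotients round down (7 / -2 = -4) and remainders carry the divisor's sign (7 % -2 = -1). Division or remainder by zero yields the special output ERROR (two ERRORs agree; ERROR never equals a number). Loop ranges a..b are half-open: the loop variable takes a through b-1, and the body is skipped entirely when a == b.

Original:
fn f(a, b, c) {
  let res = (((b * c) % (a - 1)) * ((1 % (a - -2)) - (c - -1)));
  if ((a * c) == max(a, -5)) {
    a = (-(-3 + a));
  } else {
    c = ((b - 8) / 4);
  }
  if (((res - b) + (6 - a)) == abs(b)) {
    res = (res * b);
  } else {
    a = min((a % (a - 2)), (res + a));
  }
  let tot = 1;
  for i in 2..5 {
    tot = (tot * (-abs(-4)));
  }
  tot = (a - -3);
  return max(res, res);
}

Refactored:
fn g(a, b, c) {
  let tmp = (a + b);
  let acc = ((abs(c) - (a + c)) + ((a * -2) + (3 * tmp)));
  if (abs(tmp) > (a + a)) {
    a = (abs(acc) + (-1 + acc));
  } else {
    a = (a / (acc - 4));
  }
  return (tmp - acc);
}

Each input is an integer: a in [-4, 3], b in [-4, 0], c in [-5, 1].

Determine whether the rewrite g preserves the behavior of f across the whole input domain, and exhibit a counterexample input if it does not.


Evaluate both at a=-4, b=-4, c=-5.
f: res = 0; ((a * c) == max(a, -5)) -> false; c = -3; (((res - b) + (6 - a)) == abs(b)) -> false; a = -4; tot = 1; [i=2]; tot = -4; [i=3]; tot = 16; [i=4]; tot = -64; tot = -1; return 0
g: tmp = -8; acc = -2; (abs(tmp) > (a + a)) -> true; a = -1; return -6
0 != -6, so the rewrite changes behavior.
verdict: not equivalent; witness: a=-4, b=-4, c=-5


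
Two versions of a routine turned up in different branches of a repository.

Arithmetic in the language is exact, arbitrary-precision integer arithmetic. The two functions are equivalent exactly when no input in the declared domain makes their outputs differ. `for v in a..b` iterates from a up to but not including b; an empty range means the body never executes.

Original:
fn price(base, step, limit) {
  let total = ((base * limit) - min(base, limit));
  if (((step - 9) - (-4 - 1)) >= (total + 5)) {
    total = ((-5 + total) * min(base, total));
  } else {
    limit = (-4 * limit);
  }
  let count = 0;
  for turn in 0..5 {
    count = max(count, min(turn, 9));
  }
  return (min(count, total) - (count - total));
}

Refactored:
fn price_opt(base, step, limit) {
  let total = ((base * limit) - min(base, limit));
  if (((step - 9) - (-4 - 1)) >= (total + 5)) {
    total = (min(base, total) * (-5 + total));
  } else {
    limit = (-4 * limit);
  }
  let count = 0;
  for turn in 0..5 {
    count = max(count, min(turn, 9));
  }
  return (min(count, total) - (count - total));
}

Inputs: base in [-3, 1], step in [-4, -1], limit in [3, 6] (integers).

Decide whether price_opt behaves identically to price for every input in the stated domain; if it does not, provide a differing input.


Comparing the listings, the differences include: same computation, different form.
As a probe, take base=1, step=-1, limit=6: price runs total = 5; (((step - 9) - (-4 - 1)) >= (total + 5)) -> false; limit = -24; count = 0; [turn=0]; count = 0; [turn=1]; count = 1; [turn=2]; count = 2; [turn=3]; count = 3; [turn=4]; count = 4; return 5; price_opt runs total = 5; (((step - 9) - (-4 - 1)) >= (total + 5)) -> false; limit = -24; count = 0; [turn=0]; count = 0; [turn=1]; count = 1; [turn=2]; count = 2; [turn=3]; count = 3; [turn=4]; count = 4; return 5; both end at 5.
Sweeping the whole domain (80 inputs) finds no disagreement.
verdict: equivalent


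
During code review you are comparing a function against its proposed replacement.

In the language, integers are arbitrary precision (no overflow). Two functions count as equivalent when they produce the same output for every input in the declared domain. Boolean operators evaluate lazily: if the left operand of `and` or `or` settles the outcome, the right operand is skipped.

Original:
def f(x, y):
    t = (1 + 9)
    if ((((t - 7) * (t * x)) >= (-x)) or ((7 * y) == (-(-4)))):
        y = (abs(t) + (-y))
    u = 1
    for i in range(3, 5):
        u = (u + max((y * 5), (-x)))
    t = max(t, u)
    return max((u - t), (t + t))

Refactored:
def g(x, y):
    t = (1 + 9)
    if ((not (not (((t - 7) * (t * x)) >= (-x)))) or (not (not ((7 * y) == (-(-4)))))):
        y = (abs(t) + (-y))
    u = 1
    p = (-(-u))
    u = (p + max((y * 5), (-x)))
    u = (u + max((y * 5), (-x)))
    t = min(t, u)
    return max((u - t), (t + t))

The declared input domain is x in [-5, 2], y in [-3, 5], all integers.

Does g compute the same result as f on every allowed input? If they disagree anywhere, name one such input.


Evaluate both at x=-5, y=-3.
f: t=10, then ((((t - 7) * (t * x)) >= (-x)) or ((7 * y) == (-(-4)))) is false, then u=1, then (i=3), then u=6, then (i=4), then u=11, then t=11, then returns 22
g: t=10, then ((not (not (((t - 7) * (t * x)) >= (-x)))) or (not (not ((7 * y) == (-(-4)))))) is false, then u=1, then p=1, then u=6, then u=11, then t=10, then returns 20
22 vs 20 — the two versions disagree here.
verdict: not equivalent; witness: x=-5, y=-3


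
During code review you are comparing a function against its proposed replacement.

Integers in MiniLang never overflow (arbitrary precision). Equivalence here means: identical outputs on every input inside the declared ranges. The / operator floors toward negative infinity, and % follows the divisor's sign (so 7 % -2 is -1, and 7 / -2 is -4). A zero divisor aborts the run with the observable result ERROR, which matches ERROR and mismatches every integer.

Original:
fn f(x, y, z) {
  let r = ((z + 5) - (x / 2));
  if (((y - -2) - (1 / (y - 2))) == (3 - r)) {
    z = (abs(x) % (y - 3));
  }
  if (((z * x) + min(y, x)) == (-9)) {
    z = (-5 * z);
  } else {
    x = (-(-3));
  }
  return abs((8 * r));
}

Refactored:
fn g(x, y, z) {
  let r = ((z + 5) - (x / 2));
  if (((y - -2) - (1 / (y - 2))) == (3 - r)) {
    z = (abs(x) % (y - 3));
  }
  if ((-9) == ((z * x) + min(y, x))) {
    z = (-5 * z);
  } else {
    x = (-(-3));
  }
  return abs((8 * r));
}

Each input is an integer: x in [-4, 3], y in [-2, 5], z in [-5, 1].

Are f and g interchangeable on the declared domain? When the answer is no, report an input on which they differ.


Equivalent — the differences include same computation, different form, yet no declared input distinguishes the two.
As a probe, take x=-1, y=5, z=-1: f runs r := 5 | (((y - -2) - (1 / (y - 2))) == (3 - r)): false | (((z * x) + min(y, x)) == (-9)): false | x := 3 | result 40; g runs r := 5 | (((y - -2) - (1 / (y - 2))) == (3 - r)): false | ((-9) == ((z * x) + min(y, x))): false | x := 3 | result 40; both end at 40.
Checked all 448 inputs in the declared domain: the outputs agree on every one.
verdict: equivalent


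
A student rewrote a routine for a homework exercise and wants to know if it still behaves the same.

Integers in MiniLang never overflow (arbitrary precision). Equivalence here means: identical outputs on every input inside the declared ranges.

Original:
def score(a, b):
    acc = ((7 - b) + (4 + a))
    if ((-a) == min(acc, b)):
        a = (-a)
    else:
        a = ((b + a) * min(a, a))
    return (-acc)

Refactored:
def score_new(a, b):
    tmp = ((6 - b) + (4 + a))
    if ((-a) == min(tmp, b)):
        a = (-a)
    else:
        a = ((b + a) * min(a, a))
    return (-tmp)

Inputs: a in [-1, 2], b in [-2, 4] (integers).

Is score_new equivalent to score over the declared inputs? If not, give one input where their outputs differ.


Evaluate both at a=-1, b=-2.
score: acc := 12 | ((-a) == min(acc, b)): false | a := 3 | result -12
score_new: tmp := 11 | ((-a) == min(tmp, b)): false | a := 3 | result -11
-12 vs -11 — the two versions disagree here.
verdict: not equivalent; witness: a=-1, b=-2
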